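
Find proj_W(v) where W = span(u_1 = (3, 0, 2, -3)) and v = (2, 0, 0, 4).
proj_W(v) = (-9/11, 0, -6/11, 9/11)

Set up U = [u_1 | ... | u_1] ∈ R^(4×1). The projector onto W = col(U) is P = U (U^T U)^(-1) U^T.
Compute U^T U =
  [22],
and U^T v = (-6).
Solve U^T U · c = U^T v for the coefficients: c = (-3/11). The projection is proj_W(v) = U c.
Check: (v - proj_W(v)) · u_1 = 0  (should be 0).
Result: proj_W(v) = (-9/11, 0, -6/11, 9/11).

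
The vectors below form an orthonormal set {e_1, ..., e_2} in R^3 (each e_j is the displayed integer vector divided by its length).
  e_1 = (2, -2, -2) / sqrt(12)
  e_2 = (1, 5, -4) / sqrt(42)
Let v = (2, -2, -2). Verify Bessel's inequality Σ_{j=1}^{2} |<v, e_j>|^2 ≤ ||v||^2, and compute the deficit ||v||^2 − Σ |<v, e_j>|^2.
Σ |<v, e_j>|^2 = 12; ||v||^2 = 12; deficit = 0

Write each e_j = u_j / sqrt(<u_j, u_j>) where u_j is the displayed integer vector. Then <v, e_j> = <v, u_j> / sqrt(<u_j, u_j>), so |<v, e_j>|^2 = <v, u_j>^2 / <u_j, u_j>.
Coefficients: <v, e_1> = 12/sqrt(12), <v, e_2> = 0/sqrt(42).
Square and sum: Σ |<v, e_j>|^2 = 12.
Compute ||v||^2 = v·v = 12.
Deficit = 12 − 12 = 0 ≥ 0, confirming Bessel's inequality. (The deficit equals ||v − Σ <v,e_j> e_j||^2, the squared distance from v to span{e_j}.)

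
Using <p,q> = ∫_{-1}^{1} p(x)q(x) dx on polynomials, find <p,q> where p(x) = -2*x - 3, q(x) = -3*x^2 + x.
<p,q> = 14/3

Expand the product: p(x)·q(x) = 6*x^3 + 7*x^2 - 3*x.
∫_{-1}^{1} of each monomial x^k gives [2/(k+1) if k even, 0 if k odd]. Integrating term-by-term (or equivalently evaluating the antiderivative F(x) = 3*x^4/2 + 7*x^3/3 - 3*x^2/2 at the endpoints):
  F(1) − F(−1) = 7/3 − (-7/3) = 14/3.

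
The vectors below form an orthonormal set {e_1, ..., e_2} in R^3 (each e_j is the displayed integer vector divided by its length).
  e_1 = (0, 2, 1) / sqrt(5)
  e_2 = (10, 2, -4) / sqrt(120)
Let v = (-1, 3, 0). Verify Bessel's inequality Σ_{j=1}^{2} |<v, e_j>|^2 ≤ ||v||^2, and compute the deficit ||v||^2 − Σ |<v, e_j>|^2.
Σ |<v, e_j>|^2 = 22/3; ||v||^2 = 10; deficit = 8/3

Write each e_j = u_j / sqrt(<u_j, u_j>) where u_j is the displayed integer vector. Then <v, e_j> = <v, u_j> / sqrt(<u_j, u_j>), so |<v, e_j>|^2 = <v, u_j>^2 / <u_j, u_j>.
Coefficients: <v, e_1> = 6/sqrt(5), <v, e_2> = -4/sqrt(120).
Square and sum: Σ |<v, e_j>|^2 = 22/3.
Compute ||v||^2 = v·v = 10.
Deficit = 10 − 22/3 = 8/3 ≥ 0, confirming Bessel's inequality. (The deficit equals ||v − Σ <v,e_j> e_j||^2, the squared distance from v to span{e_j}.)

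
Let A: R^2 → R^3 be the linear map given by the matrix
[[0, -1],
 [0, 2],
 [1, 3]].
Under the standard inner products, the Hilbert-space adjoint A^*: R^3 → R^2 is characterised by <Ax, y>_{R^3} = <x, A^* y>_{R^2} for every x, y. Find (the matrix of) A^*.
A^* = A^T =
[[0, 0, 1],
 [-1, 2, 3]]

For real matrices with standard dot products, the defining identity <Ax, y> = <x, A^* y> gives (Ax)^T y = x^T (A^*) y, i.e. x^T A^T y = x^T (A^*) y. Since this holds for all x, y, we must have A^* = A^T. Therefore
A^* =
[[0, 0, 1],
 [-1, 2, 3]].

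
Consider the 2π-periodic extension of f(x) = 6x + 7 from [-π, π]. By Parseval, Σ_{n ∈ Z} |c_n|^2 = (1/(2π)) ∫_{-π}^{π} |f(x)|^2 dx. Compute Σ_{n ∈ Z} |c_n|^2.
Σ |c_n|^2 = 12π^2 + 49

Expand and integrate term by term over [-π, π]:
  ∫ (6x)^2 dx = 36·(2π^3/3); ∫ 2·6·(7)·x dx = 0 (odd integrand); ∫ 7^2 dx = 49·2π.
So (1/(2π)) ∫_{-π}^{π} (6x + 7)^2 dx = 36π^2/3 + 49 = 12π^2 + 49.
Parseval ⇒ Σ |c_n|^2 = 12π^2 + 49.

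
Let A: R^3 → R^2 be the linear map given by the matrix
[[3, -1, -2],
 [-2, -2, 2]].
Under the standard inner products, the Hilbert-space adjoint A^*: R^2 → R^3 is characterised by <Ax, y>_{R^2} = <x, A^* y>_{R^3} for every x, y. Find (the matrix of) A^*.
A^* = A^T =
[[3, -2],
 [-1, -2],
 [-2, 2]]

For real matrices with standard dot products, the defining identity <Ax, y> = <x, A^* y> gives (Ax)^T y = x^T (A^*) y, i.e. x^T A^T y = x^T (A^*) y. Since this holds for all x, y, we must have A^* = A^T. Therefore
A^* =
[[3, -2],
 [-1, -2],
 [-2, 2]].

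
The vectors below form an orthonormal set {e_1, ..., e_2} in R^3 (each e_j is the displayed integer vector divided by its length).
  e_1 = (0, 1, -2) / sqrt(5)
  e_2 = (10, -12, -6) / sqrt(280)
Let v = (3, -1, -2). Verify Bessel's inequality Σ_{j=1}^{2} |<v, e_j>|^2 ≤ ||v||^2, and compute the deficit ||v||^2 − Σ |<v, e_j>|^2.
Σ |<v, e_j>|^2 = 171/14; ||v||^2 = 14; deficit = 25/14

Write each e_j = u_j / sqrt(<u_j, u_j>) where u_j is the displayed integer vector. Then <v, e_j> = <v, u_j> / sqrt(<u_j, u_j>), so |<v, e_j>|^2 = <v, u_j>^2 / <u_j, u_j>.
Coefficients: <v, e_1> = 3/sqrt(5), <v, e_2> = 54/sqrt(280).
Square and sum: Σ |<v, e_j>|^2 = 171/14.
Compute ||v||^2 = v·v = 14.
Deficit = 14 − 171/14 = 25/14 ≥ 0, confirming Bessel's inequality. (The deficit equals ||v − Σ <v,e_j> e_j||^2, the squared distance from v to span{e_j}.)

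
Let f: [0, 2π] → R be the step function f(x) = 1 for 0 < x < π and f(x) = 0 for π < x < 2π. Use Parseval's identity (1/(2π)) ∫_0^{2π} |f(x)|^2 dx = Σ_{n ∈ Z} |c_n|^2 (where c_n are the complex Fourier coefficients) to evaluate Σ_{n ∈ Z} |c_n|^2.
Σ |c_n|^2 = 1/2

Parseval equates the L^2 energy of f (normalised by 1/(2π)) with the ℓ^2 sum of its Fourier coefficients: (1/(2π)) ∫_0^{2π} |f|^2 = Σ |c_n|^2.
Compute the left side: (1/(2π)) [∫_0^π 1^2 dx + ∫_π^{2π} 0^2 dx] = (1/(2π)) · (1π + 0π) = (1 + 0)/2 = 1/2.
So Σ_{n ∈ Z} |c_n|^2 = 1/2.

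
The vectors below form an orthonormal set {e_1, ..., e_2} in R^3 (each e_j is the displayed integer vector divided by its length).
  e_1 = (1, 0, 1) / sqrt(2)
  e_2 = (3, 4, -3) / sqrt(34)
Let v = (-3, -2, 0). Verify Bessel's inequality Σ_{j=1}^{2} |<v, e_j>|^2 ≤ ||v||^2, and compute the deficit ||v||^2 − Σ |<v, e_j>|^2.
Σ |<v, e_j>|^2 = 13; ||v||^2 = 13; deficit = 0

Write each e_j = u_j / sqrt(<u_j, u_j>) where u_j is the displayed integer vector. Then <v, e_j> = <v, u_j> / sqrt(<u_j, u_j>), so |<v, e_j>|^2 = <v, u_j>^2 / <u_j, u_j>.
Coefficients: <v, e_1> = -3/sqrt(2), <v, e_2> = -17/sqrt(34).
Square and sum: Σ |<v, e_j>|^2 = 13.
Compute ||v||^2 = v·v = 13.
Deficit = 13 − 13 = 0 ≥ 0, confirming Bessel's inequality. (The deficit equals ||v − Σ <v,e_j> e_j||^2, the squared distance from v to span{e_j}.)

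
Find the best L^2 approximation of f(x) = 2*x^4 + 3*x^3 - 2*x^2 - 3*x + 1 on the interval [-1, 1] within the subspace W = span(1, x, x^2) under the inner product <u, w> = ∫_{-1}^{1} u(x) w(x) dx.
g(x) = -2*x^2/7 - 6*x/5 + 29/35

The best approximation g ∈ W is the orthogonal projection of f onto W. Writing g = a_0 + a_1 x + a_2 x^2, the coefficients solve the normal equations G · a = b where
  G_{ij} = <φ_i, φ_j> and b_i = <f, φ_i>, with φ_0 = 1, φ_1 = x, φ_2 = x^2.
G =
  [2, 0, 2/3]
  [0, 2/3, 0]
  [2/3, 0, 2/5],
b = (22/15, -4/5, 46/105).
Solving gives a_0 = 29/35, a_1 = -6/5, a_2 = -2/7, so
  g(x) = -2*x^2/7 - 6*x/5 + 29/35.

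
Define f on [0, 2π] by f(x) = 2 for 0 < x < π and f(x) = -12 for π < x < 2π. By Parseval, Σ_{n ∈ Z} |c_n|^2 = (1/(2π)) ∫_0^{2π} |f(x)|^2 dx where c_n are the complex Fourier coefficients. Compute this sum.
Σ |c_n|^2 = 74

Parseval equates the L^2 energy of f (normalised by 1/(2π)) with the ℓ^2 sum of its Fourier coefficients: (1/(2π)) ∫_0^{2π} |f|^2 = Σ |c_n|^2.
Compute the left side: (1/(2π)) [∫_0^π 2^2 dx + ∫_π^{2π} (-12)^2 dx] = (1/(2π)) · (4π + 144π) = (4 + 144)/2 = 74.
So Σ_{n ∈ Z} |c_n|^2 = 74.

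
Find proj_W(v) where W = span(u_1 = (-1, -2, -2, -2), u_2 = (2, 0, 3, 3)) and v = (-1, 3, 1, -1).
proj_W(v) = (-3/5, 46/15, -2/15, -2/15)

Set up U = [u_1 | ... | u_2] ∈ R^(4×2). The projector onto W = col(U) is P = U (U^T U)^(-1) U^T.
Compute U^T U =
  [13, -14]
  [-14, 22],
and U^T v = (-5, -2).
Solve U^T U · c = U^T v for the coefficients: c = (-23/15, -16/15). The projection is proj_W(v) = U c.
Check: (v - proj_W(v)) · u_1 = 0  (should be 0).
Check: (v - proj_W(v)) · u_2 = 0  (should be 0).
Result: proj_W(v) = (-3/5, 46/15, -2/15, -2/15).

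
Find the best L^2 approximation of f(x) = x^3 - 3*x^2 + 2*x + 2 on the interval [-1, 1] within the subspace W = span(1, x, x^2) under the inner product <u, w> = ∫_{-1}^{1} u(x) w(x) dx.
g(x) = -3*x^2 + 13*x/5 + 2

The best approximation g ∈ W is the orthogonal projection of f onto W. Writing g = a_0 + a_1 x + a_2 x^2, the coefficients solve the normal equations G · a = b where
  G_{ij} = <φ_i, φ_j> and b_i = <f, φ_i>, with φ_0 = 1, φ_1 = x, φ_2 = x^2.
G =
  [2, 0, 2/3]
  [0, 2/3, 0]
  [2/3, 0, 2/5],
b = (2, 26/15, 2/15).
Solving gives a_0 = 2, a_1 = 13/5, a_2 = -3, so
  g(x) = -3*x^2 + 13*x/5 + 2.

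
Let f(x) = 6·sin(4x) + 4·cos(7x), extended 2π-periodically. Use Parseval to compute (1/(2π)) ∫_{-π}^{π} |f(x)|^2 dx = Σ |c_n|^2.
Σ |c_n|^2 = 26

Expand |f|^2 and use orthogonality of {sin(nx), cos(mx)} on [-π, π]:
  ∫_{-π}^{π} sin(nx)^2 dx = π, ∫ cos(mx)^2 dx = π, and cross terms integrate to 0.
So ∫_{-π}^{π} f(x)^2 dx = 6^2 · π + 4^2 · π = (36 + 16)π.
Divide by 2π: (36 + 16)/2 = 26.
By Parseval, this equals Σ |c_n|^2.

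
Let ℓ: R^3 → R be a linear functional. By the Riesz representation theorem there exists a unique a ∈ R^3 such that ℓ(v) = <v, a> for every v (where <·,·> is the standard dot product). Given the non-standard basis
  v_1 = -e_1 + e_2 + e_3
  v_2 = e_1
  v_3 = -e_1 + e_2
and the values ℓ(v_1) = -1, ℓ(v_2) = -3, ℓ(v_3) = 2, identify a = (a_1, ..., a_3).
a = (-3, -1, -3)

Write a = (a_1, ..., a_3) in the standard basis. For each basis vector v_i, ℓ(v_i) = <v_i, a> is a linear equation in the a_j's. Collect the n equations into a matrix system V a = ℓ, where row i of V is v_i (expressed in the standard basis). Since V is invertible (lower-triangular with 1s on the diagonal, up to permutation), solve by back-substitution:
  V =
[[-1, 1, 1],
 [1, 0, 0],
 [-1, 1, 0]]
  V a = (-1, -3, 2)
Solving gives a = (-3, -1, -3).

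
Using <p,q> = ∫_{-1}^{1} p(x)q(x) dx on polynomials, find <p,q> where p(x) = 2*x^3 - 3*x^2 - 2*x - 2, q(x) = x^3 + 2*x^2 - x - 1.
<p,q> = 26/21

Expand the product: p(x)·q(x) = 2*x^6 + x^5 - 10*x^4 - 5*x^3 + x^2 + 4*x + 2.
∫_{-1}^{1} of each monomial x^k gives [2/(k+1) if k even, 0 if k odd]. Integrating term-by-term (or equivalently evaluating the antiderivative F(x) = 2*x^7/7 + x^6/6 - 2*x^5 - 5*x^4/4 + x^3/3 + 2*x^2 + 2*x at the endpoints):
  F(1) − F(−1) = 43/28 − (25/84) = 26/21.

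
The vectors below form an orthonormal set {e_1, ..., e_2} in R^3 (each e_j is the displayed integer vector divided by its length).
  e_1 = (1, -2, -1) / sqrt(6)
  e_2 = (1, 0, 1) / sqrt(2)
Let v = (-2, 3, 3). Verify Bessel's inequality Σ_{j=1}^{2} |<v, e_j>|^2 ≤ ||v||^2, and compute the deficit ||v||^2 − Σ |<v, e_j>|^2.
Σ |<v, e_j>|^2 = 62/3; ||v||^2 = 22; deficit = 4/3

Write each e_j = u_j / sqrt(<u_j, u_j>) where u_j is the displayed integer vector. Then <v, e_j> = <v, u_j> / sqrt(<u_j, u_j>), so |<v, e_j>|^2 = <v, u_j>^2 / <u_j, u_j>.
Coefficients: <v, e_1> = -11/sqrt(6), <v, e_2> = 1/sqrt(2).
Square and sum: Σ |<v, e_j>|^2 = 62/3.
Compute ||v||^2 = v·v = 22.
Deficit = 22 − 62/3 = 4/3 ≥ 0, confirming Bessel's inequality. (The deficit equals ||v − Σ <v,e_j> e_j||^2, the squared distance from v to span{e_j}.)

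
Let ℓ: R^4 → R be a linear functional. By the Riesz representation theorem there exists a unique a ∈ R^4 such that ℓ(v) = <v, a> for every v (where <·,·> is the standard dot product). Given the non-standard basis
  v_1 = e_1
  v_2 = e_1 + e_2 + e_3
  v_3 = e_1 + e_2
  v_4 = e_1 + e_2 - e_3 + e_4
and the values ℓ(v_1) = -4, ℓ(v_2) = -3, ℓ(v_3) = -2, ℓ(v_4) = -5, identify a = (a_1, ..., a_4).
a = (-4, 2, -1, -4)

Write a = (a_1, ..., a_4) in the standard basis. For each basis vector v_i, ℓ(v_i) = <v_i, a> is a linear equation in the a_j's. Collect the n equations into a matrix system V a = ℓ, where row i of V is v_i (expressed in the standard basis). Since V is invertible (lower-triangular with 1s on the diagonal, up to permutation), solve by back-substitution:
  V =
[[1, 0, 0, 0],
 [1, 1, 1, 0],
 [1, 1, 0, 0],
 [1, 1, -1, 1]]
  V a = (-4, -3, -2, -5)
Solving gives a = (-4, 2, -1, -4).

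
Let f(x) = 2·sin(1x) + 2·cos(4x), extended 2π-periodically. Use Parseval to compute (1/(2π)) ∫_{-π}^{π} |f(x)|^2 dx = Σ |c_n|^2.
Σ |c_n|^2 = 4

Expand |f|^2 and use orthogonality of {sin(nx), cos(mx)} on [-π, π]:
  ∫_{-π}^{π} sin(nx)^2 dx = π, ∫ cos(mx)^2 dx = π, and cross terms integrate to 0.
So ∫_{-π}^{π} f(x)^2 dx = 2^2 · π + 2^2 · π = (4 + 4)π.
Divide by 2π: (4 + 4)/2 = 4.
By Parseval, this equals Σ |c_n|^2.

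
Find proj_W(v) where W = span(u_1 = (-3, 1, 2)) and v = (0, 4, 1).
proj_W(v) = (-9/7, 3/7, 6/7)

Set up U = [u_1 | ... | u_1] ∈ R^(3×1). The projector onto W = col(U) is P = U (U^T U)^(-1) U^T.
Compute U^T U =
  [14],
and U^T v = (6).
Solve U^T U · c = U^T v for the coefficients: c = (3/7). The projection is proj_W(v) = U c.
Check: (v - proj_W(v)) · u_1 = 0  (should be 0).
Result: proj_W(v) = (-9/7, 3/7, 6/7).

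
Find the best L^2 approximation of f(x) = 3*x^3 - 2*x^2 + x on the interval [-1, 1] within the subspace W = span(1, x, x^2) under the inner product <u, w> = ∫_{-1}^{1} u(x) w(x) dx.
g(x) = -2*x^2 + 14*x/5

The best approximation g ∈ W is the orthogonal projection of f onto W. Writing g = a_0 + a_1 x + a_2 x^2, the coefficients solve the normal equations G · a = b where
  G_{ij} = <φ_i, φ_j> and b_i = <f, φ_i>, with φ_0 = 1, φ_1 = x, φ_2 = x^2.
G =
  [2, 0, 2/3]
  [0, 2/3, 0]
  [2/3, 0, 2/5],
b = (-4/3, 28/15, -4/5).
Solving gives a_0 = 0, a_1 = 14/5, a_2 = -2, so
  g(x) = -2*x^2 + 14*x/5.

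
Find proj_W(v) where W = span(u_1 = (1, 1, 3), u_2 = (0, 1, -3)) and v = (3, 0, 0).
proj_W(v) = (15/23, 27/23, 9/23)

Set up U = [u_1 | ... | u_2] ∈ R^(3×2). The projector onto W = col(U) is P = U (U^T U)^(-1) U^T.
Compute U^T U =
  [11, -8]
  [-8, 10],
and U^T v = (3, 0).
Solve U^T U · c = U^T v for the coefficients: c = (15/23, 12/23). The projection is proj_W(v) = U c.
Check: (v - proj_W(v)) · u_1 = 0  (should be 0).
Check: (v - proj_W(v)) · u_2 = 0  (should be 0).
Result: proj_W(v) = (15/23, 27/23, 9/23).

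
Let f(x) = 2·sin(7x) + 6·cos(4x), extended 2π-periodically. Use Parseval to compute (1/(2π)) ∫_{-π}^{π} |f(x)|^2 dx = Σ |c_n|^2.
Σ |c_n|^2 = 20

Expand |f|^2 and use orthogonality of {sin(nx), cos(mx)} on [-π, π]:
  ∫_{-π}^{π} sin(nx)^2 dx = π, ∫ cos(mx)^2 dx = π, and cross terms integrate to 0.
So ∫_{-π}^{π} f(x)^2 dx = 2^2 · π + 6^2 · π = (4 + 36)π.
Divide by 2π: (4 + 36)/2 = 20.
By Parseval, this equals Σ |c_n|^2.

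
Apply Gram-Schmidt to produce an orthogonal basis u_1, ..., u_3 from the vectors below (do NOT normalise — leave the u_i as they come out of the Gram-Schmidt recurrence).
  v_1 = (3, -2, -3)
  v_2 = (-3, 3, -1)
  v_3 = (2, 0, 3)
Orthogonal basis:
  u_1 = (3, -2, -3)
  u_2 = (-15/11, 21/11, -29/11)
  u_3 = (341/274, 186/137, 93/274)

Apply the Gram-Schmidt recurrence
  u_1 = v_1
  u_i = v_i − Σ_{j<i} ((v_i · u_j) / (u_j · u_j)) · u_j.

Step by step this gives:
  u_1 = (3, -2, -3)
  u_2 = (-15/11, 21/11, -29/11)
  u_3 = (341/274, 186/137, 93/274)

Orthogonality check:
  u_2 · u_1 = 0 (should be 0)
  u_3 · u_1 = 0 (should be 0)
  u_3 · u_2 = 0 (should be 0)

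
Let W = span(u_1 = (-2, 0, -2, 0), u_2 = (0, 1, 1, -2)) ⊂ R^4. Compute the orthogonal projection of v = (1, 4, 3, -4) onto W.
proj_W(v) = (9/11, 26/11, 35/11, -52/11)

Set up U = [u_1 | ... | u_2] ∈ R^(4×2). The projector onto W = col(U) is P = U (U^T U)^(-1) U^T.
Compute U^T U =
  [8, -2]
  [-2, 6],
and U^T v = (-8, 15).
Solve U^T U · c = U^T v for the coefficients: c = (-9/22, 26/11). The projection is proj_W(v) = U c.
Check: (v - proj_W(v)) · u_1 = 0  (should be 0).
Check: (v - proj_W(v)) · u_2 = 0  (should be 0).
Result: proj_W(v) = (9/11, 26/11, 35/11, -52/11).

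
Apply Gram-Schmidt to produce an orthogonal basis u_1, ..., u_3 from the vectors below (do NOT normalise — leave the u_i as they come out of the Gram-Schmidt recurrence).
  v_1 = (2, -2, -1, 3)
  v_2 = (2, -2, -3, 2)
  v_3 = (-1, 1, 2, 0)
Orthogonal basis:
  u_1 = (2, -2, -1, 3)
  u_2 = (1/9, -1/9, -37/18, -5/6)
  u_3 = (-21/89, 21/89, -12/89, 24/89)

Apply the Gram-Schmidt recurrence
  u_1 = v_1
  u_i = v_i − Σ_{j<i} ((v_i · u_j) / (u_j · u_j)) · u_j.

Step by step this gives:
  u_1 = (2, -2, -1, 3)
  u_2 = (1/9, -1/9, -37/18, -5/6)
  u_3 = (-21/89, 21/89, -12/89, 24/89)

Orthogonality check:
  u_2 · u_1 = 0 (should be 0)
  u_3 · u_1 = 0 (should be 0)
  u_3 · u_2 = 0 (should be 0)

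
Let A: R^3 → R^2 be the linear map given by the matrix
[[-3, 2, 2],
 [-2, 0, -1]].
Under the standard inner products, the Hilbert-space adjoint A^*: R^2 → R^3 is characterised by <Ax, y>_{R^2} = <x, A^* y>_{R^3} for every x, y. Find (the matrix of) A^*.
A^* = A^T =
[[-3, -2],
 [2, 0],
 [2, -1]]

For real matrices with standard dot products, the defining identity <Ax, y> = <x, A^* y> gives (Ax)^T y = x^T (A^*) y, i.e. x^T A^T y = x^T (A^*) y. Since this holds for all x, y, we must have A^* = A^T. Therefore
A^* =
[[-3, -2],
 [2, 0],
 [2, -1]].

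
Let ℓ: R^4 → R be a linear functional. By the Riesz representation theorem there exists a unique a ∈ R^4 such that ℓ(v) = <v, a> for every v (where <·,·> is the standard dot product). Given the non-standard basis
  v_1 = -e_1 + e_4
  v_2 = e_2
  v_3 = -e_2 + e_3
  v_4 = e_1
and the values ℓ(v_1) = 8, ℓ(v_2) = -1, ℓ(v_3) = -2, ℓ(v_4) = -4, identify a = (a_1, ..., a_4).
a = (-4, -1, -3, 4)

Write a = (a_1, ..., a_4) in the standard basis. For each basis vector v_i, ℓ(v_i) = <v_i, a> is a linear equation in the a_j's. Collect the n equations into a matrix system V a = ℓ, where row i of V is v_i (expressed in the standard basis). Since V is invertible (lower-triangular with 1s on the diagonal, up to permutation), solve by back-substitution:
  V =
[[-1, 0, 0, 1],
 [0, 1, 0, 0],
 [0, -1, 1, 0],
 [1, 0, 0, 0]]
  V a = (8, -1, -2, -4)
Solving gives a = (-4, -1, -3, 4).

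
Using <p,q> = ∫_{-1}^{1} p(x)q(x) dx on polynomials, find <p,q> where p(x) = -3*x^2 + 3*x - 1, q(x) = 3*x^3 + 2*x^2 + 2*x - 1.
<p,q> = 118/15

Expand the product: p(x)·q(x) = -9*x^5 + 3*x^4 - 3*x^3 + 7*x^2 - 5*x + 1.
∫_{-1}^{1} of each monomial x^k gives [2/(k+1) if k even, 0 if k odd]. Integrating term-by-term (or equivalently evaluating the antiderivative F(x) = -3*x^6/2 + 3*x^5/5 - 3*x^4/4 + 7*x^3/3 - 5*x^2/2 + x at the endpoints):
  F(1) − F(−1) = -49/60 − (-521/60) = 118/15.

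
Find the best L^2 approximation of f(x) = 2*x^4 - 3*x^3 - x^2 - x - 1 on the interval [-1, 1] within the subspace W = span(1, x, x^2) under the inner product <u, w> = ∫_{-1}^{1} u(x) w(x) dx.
g(x) = 5*x^2/7 - 14*x/5 - 41/35

The best approximation g ∈ W is the orthogonal projection of f onto W. Writing g = a_0 + a_1 x + a_2 x^2, the coefficients solve the normal equations G · a = b where
  G_{ij} = <φ_i, φ_j> and b_i = <f, φ_i>, with φ_0 = 1, φ_1 = x, φ_2 = x^2.
G =
  [2, 0, 2/3]
  [0, 2/3, 0]
  [2/3, 0, 2/5],
b = (-28/15, -28/15, -52/105).
Solving gives a_0 = -41/35, a_1 = -14/5, a_2 = 5/7, so
  g(x) = 5*x^2/7 - 14*x/5 - 41/35.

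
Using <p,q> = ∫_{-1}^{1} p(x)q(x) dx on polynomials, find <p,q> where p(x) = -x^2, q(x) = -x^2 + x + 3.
<p,q> = -8/5

Expand the product: p(x)·q(x) = x^4 - x^3 - 3*x^2.
∫_{-1}^{1} of each monomial x^k gives [2/(k+1) if k even, 0 if k odd]. Integrating term-by-term (or equivalently evaluating the antiderivative F(x) = x^5/5 - x^4/4 - x^3 at the endpoints):
  F(1) − F(−1) = -21/20 − (11/20) = -8/5.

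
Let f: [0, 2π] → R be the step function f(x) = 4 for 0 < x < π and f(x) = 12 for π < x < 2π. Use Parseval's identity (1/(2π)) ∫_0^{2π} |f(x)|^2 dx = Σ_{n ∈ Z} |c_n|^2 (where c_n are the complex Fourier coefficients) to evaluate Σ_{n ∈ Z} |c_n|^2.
Σ |c_n|^2 = 80

Parseval equates the L^2 energy of f (normalised by 1/(2π)) with the ℓ^2 sum of its Fourier coefficients: (1/(2π)) ∫_0^{2π} |f|^2 = Σ |c_n|^2.
Compute the left side: (1/(2π)) [∫_0^π 4^2 dx + ∫_π^{2π} 12^2 dx] = (1/(2π)) · (16π + 144π) = (16 + 144)/2 = 80.
So Σ_{n ∈ Z} |c_n|^2 = 80.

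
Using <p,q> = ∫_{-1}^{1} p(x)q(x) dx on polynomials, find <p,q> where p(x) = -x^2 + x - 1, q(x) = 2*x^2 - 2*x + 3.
<p,q> = -172/15

Expand the product: p(x)·q(x) = -2*x^4 + 4*x^3 - 7*x^2 + 5*x - 3.
∫_{-1}^{1} of each monomial x^k gives [2/(k+1) if k even, 0 if k odd]. Integrating term-by-term (or equivalently evaluating the antiderivative F(x) = -2*x^5/5 + x^4 - 7*x^3/3 + 5*x^2/2 - 3*x at the endpoints):
  F(1) − F(−1) = -67/30 − (277/30) = -172/15.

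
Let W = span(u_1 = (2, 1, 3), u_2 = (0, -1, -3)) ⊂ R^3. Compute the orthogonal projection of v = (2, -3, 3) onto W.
proj_W(v) = (2, 3/5, 9/5)

Set up U = [u_1 | ... | u_2] ∈ R^(3×2). The projector onto W = col(U) is P = U (U^T U)^(-1) U^T.
Compute U^T U =
  [14, -10]
  [-10, 10],
and U^T v = (10, -6).
Solve U^T U · c = U^T v for the coefficients: c = (1, 2/5). The projection is proj_W(v) = U c.
Check: (v - proj_W(v)) · u_1 = 0  (should be 0).
Check: (v - proj_W(v)) · u_2 = 0  (should be 0).
Result: proj_W(v) = (2, 3/5, 9/5).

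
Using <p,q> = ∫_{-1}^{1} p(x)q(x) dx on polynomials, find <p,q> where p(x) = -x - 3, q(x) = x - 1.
<p,q> = 16/3

Expand the product: p(x)·q(x) = -x^2 - 2*x + 3.
∫_{-1}^{1} of each monomial x^k gives [2/(k+1) if k even, 0 if k odd]. Integrating term-by-term (or equivalently evaluating the antiderivative F(x) = -x^3/3 - x^2 + 3*x at the endpoints):
  F(1) − F(−1) = 5/3 − (-11/3) = 16/3.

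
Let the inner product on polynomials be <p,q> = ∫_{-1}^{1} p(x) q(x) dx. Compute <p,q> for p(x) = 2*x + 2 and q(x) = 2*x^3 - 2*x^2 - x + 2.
<p,q> = 28/5

Expand the product: p(x)·q(x) = 4*x^4 - 6*x^2 + 2*x + 4.
∫_{-1}^{1} of each monomial x^k gives [2/(k+1) if k even, 0 if k odd]. Integrating term-by-term (or equivalently evaluating the antiderivative F(x) = 4*x^5/5 - 2*x^3 + x^2 + 4*x at the endpoints):
  F(1) − F(−1) = 19/5 − (-9/5) = 28/5.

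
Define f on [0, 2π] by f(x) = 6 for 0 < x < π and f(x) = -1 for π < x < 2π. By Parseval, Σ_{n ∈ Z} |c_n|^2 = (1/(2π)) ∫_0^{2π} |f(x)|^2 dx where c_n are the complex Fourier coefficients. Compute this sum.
Σ |c_n|^2 = 37/2

Parseval equates the L^2 energy of f (normalised by 1/(2π)) with the ℓ^2 sum of its Fourier coefficients: (1/(2π)) ∫_0^{2π} |f|^2 = Σ |c_n|^2.
Compute the left side: (1/(2π)) [∫_0^π 6^2 dx + ∫_π^{2π} (-1)^2 dx] = (1/(2π)) · (36π + 1π) = (36 + 1)/2 = 37/2.
So Σ_{n ∈ Z} |c_n|^2 = 37/2.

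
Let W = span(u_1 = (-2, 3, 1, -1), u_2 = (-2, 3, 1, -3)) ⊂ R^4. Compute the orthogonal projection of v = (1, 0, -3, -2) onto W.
proj_W(v) = (5/7, -15/14, -5/14, -2)

Set up U = [u_1 | ... | u_2] ∈ R^(4×2). The projector onto W = col(U) is P = U (U^T U)^(-1) U^T.
Compute U^T U =
  [15, 17]
  [17, 23],
and U^T v = (-3, 1).
Solve U^T U · c = U^T v for the coefficients: c = (-43/28, 33/28). The projection is proj_W(v) = U c.
Check: (v - proj_W(v)) · u_1 = 0  (should be 0).
Check: (v - proj_W(v)) · u_2 = 0  (should be 0).
Result: proj_W(v) = (5/7, -15/14, -5/14, -2).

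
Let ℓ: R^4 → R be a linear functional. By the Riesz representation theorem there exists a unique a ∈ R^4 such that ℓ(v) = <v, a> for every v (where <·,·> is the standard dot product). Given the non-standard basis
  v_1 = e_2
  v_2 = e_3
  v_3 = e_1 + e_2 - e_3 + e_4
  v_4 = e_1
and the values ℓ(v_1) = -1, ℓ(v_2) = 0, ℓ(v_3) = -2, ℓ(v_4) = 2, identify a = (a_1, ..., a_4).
a = (2, -1, 0, -3)

Write a = (a_1, ..., a_4) in the standard basis. For each basis vector v_i, ℓ(v_i) = <v_i, a> is a linear equation in the a_j's. Collect the n equations into a matrix system V a = ℓ, where row i of V is v_i (expressed in the standard basis). Since V is invertible (lower-triangular with 1s on the diagonal, up to permutation), solve by back-substitution:
  V =
[[0, 1, 0, 0],
 [0, 0, 1, 0],
 [1, 1, -1, 1],
 [1, 0, 0, 0]]
  V a = (-1, 0, -2, 2)
Solving gives a = (2, -1, 0, -3).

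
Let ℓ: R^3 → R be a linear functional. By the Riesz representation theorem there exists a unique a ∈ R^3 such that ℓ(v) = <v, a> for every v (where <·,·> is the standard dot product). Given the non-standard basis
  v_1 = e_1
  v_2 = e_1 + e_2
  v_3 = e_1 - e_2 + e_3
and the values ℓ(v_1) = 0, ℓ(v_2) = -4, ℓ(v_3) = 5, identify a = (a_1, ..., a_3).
a = (0, -4, 1)

Write a = (a_1, ..., a_3) in the standard basis. For each basis vector v_i, ℓ(v_i) = <v_i, a> is a linear equation in the a_j's. Collect the n equations into a matrix system V a = ℓ, where row i of V is v_i (expressed in the standard basis). Since V is invertible (lower-triangular with 1s on the diagonal, up to permutation), solve by back-substitution:
  V =
[[1, 0, 0],
 [1, 1, 0],
 [1, -1, 1]]
  V a = (0, -4, 5)
Solving gives a = (0, -4, 1).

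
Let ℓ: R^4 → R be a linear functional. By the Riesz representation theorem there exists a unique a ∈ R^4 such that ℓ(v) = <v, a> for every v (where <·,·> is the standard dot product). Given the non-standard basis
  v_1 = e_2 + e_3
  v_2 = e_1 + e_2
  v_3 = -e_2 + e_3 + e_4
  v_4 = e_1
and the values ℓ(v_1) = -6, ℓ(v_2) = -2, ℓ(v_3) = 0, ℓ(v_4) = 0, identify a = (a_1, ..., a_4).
a = (0, -2, -4, 2)

Write a = (a_1, ..., a_4) in the standard basis. For each basis vector v_i, ℓ(v_i) = <v_i, a> is a linear equation in the a_j's. Collect the n equations into a matrix system V a = ℓ, where row i of V is v_i (expressed in the standard basis). Since V is invertible (lower-triangular with 1s on the diagonal, up to permutation), solve by back-substitution:
  V =
[[0, 1, 1, 0],
 [1, 1, 0, 0],
 [0, -1, 1, 1],
 [1, 0, 0, 0]]
  V a = (-6, -2, 0, 0)
Solving gives a = (0, -2, -4, 2).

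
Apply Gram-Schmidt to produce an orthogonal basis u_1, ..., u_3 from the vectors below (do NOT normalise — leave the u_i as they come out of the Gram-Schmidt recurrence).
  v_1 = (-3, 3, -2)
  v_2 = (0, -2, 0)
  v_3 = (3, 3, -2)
Orthogonal basis:
  u_1 = (-3, 3, -2)
  u_2 = (-9/11, -13/11, -6/11)
  u_3 = (24/13, 0, -36/13)

Apply the Gram-Schmidt recurrence
  u_1 = v_1
  u_i = v_i − Σ_{j<i} ((v_i · u_j) / (u_j · u_j)) · u_j.

Step by step this gives:
  u_1 = (-3, 3, -2)
  u_2 = (-9/11, -13/11, -6/11)
  u_3 = (24/13, 0, -36/13)

Orthogonality check:
  u_2 · u_1 = 0 (should be 0)
  u_3 · u_1 = 0 (should be 0)
  u_3 · u_2 = 0 (should be 0)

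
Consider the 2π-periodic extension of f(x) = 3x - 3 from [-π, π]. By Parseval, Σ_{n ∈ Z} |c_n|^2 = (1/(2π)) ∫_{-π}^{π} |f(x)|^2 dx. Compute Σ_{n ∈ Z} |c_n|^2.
Σ |c_n|^2 = 3π^2 + 9

Expand and integrate term by term over [-π, π]:
  ∫ (3x)^2 dx = 9·(2π^3/3); ∫ 2·3·(-3)·x dx = 0 (odd integrand); ∫ (-3)^2 dx = 9·2π.
So (1/(2π)) ∫_{-π}^{π} (3x - 3)^2 dx = 9π^2/3 + 9 = 3π^2 + 9.
Parseval ⇒ Σ |c_n|^2 = 3π^2 + 9.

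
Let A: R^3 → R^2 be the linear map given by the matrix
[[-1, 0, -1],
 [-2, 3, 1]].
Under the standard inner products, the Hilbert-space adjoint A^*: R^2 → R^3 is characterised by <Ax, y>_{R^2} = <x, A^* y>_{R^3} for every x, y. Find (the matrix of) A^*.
A^* = A^T =
[[-1, -2],
 [0, 3],
 [-1, 1]]

For real matrices with standard dot products, the defining identity <Ax, y> = <x, A^* y> gives (Ax)^T y = x^T (A^*) y, i.e. x^T A^T y = x^T (A^*) y. Since this holds for all x, y, we must have A^* = A^T. Therefore
A^* =
[[-1, -2],
 [0, 3],
 [-1, 1]].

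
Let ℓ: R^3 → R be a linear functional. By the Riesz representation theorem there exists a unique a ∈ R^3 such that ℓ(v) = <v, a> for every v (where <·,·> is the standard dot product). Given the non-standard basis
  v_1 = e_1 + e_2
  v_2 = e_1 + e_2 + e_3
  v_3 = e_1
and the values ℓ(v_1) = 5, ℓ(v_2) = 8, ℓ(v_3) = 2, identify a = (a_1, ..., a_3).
a = (2, 3, 3)

Write a = (a_1, ..., a_3) in the standard basis. For each basis vector v_i, ℓ(v_i) = <v_i, a> is a linear equation in the a_j's. Collect the n equations into a matrix system V a = ℓ, where row i of V is v_i (expressed in the standard basis). Since V is invertible (lower-triangular with 1s on the diagonal, up to permutation), solve by back-substitution:
  V =
[[1, 1, 0],
 [1, 1, 1],
 [1, 0, 0]]
  V a = (5, 8, 2)
Solving gives a = (2, 3, 3).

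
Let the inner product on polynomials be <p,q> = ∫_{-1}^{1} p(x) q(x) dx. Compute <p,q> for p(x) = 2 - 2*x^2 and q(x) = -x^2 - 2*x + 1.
<p,q> = 32/15

Expand the product: p(x)·q(x) = 2*x^4 + 4*x^3 - 4*x^2 - 4*x + 2.
∫_{-1}^{1} of each monomial x^k gives [2/(k+1) if k even, 0 if k odd]. Integrating term-by-term (or equivalently evaluating the antiderivative F(x) = 2*x^5/5 + x^4 - 4*x^3/3 - 2*x^2 + 2*x at the endpoints):
  F(1) − F(−1) = 1/15 − (-31/15) = 32/15.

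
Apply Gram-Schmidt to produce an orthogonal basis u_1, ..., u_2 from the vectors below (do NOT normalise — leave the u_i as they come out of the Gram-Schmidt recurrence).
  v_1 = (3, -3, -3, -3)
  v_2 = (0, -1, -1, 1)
Orthogonal basis:
  u_1 = (3, -3, -3, -3)
  u_2 = (-1/4, -3/4, -3/4, 5/4)

Apply the Gram-Schmidt recurrence
  u_1 = v_1
  u_i = v_i − Σ_{j<i} ((v_i · u_j) / (u_j · u_j)) · u_j.

Step by step this gives:
  u_1 = (3, -3, -3, -3)
  u_2 = (-1/4, -3/4, -3/4, 5/4)

Orthogonality check:
  u_2 · u_1 = 0 (should be 0)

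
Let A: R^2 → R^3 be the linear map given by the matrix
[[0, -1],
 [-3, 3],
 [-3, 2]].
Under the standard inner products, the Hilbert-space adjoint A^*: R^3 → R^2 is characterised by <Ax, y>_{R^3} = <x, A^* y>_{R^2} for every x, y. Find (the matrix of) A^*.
A^* = A^T =
[[0, -3, -3],
 [-1, 3, 2]]

For real matrices with standard dot products, the defining identity <Ax, y> = <x, A^* y> gives (Ax)^T y = x^T (A^*) y, i.e. x^T A^T y = x^T (A^*) y. Since this holds for all x, y, we must have A^* = A^T. Therefore
A^* =
[[0, -3, -3],
 [-1, 3, 2]].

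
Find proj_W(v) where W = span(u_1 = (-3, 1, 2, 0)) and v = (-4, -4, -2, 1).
proj_W(v) = (-6/7, 2/7, 4/7, 0)

Set up U = [u_1 | ... | u_1] ∈ R^(4×1). The projector onto W = col(U) is P = U (U^T U)^(-1) U^T.
Compute U^T U =
  [14],
and U^T v = (4).
Solve U^T U · c = U^T v for the coefficients: c = (2/7). The projection is proj_W(v) = U c.
Check: (v - proj_W(v)) · u_1 = 0  (should be 0).
Result: proj_W(v) = (-6/7, 2/7, 4/7, 0).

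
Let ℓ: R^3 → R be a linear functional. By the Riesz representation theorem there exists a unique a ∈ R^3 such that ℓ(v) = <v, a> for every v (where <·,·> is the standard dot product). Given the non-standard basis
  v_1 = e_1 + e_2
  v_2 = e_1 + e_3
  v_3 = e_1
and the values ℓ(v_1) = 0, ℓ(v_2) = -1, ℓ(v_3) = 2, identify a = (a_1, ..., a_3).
a = (2, -2, -3)

Write a = (a_1, ..., a_3) in the standard basis. For each basis vector v_i, ℓ(v_i) = <v_i, a> is a linear equation in the a_j's. Collect the n equations into a matrix system V a = ℓ, where row i of V is v_i (expressed in the standard basis). Since V is invertible (lower-triangular with 1s on the diagonal, up to permutation), solve by back-substitution:
  V =
[[1, 1, 0],
 [1, 0, 1],
 [1, 0, 0]]
  V a = (0, -1, 2)
Solving gives a = (2, -2, -3).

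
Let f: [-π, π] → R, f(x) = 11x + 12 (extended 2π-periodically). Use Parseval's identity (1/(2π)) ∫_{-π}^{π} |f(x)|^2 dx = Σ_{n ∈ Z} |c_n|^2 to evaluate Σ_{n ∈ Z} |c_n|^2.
Σ |c_n|^2 = 121π^2/3 + 144

Expand and integrate term by term over [-π, π]:
  ∫ (11x)^2 dx = 121·(2π^3/3); ∫ 2·11·(12)·x dx = 0 (odd integrand); ∫ 12^2 dx = 144·2π.
So (1/(2π)) ∫_{-π}^{π} (11x + 12)^2 dx = 121π^2/3 + 144 = 121π^2/3 + 144.
Parseval ⇒ Σ |c_n|^2 = 121π^2/3 + 144.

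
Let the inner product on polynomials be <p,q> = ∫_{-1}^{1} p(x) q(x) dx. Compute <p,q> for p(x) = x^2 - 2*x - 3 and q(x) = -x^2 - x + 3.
<p,q> = -196/15

Expand the product: p(x)·q(x) = -x^4 + x^3 + 8*x^2 - 3*x - 9.
∫_{-1}^{1} of each monomial x^k gives [2/(k+1) if k even, 0 if k odd]. Integrating term-by-term (or equivalently evaluating the antiderivative F(x) = -x^5/5 + x^4/4 + 8*x^3/3 - 3*x^2/2 - 9*x at the endpoints):
  F(1) − F(−1) = -467/60 − (317/60) = -196/15.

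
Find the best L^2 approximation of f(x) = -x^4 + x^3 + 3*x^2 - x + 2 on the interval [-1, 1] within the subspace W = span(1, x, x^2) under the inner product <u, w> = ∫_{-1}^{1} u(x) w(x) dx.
g(x) = 15*x^2/7 - 2*x/5 + 73/35

The best approximation g ∈ W is the orthogonal projection of f onto W. Writing g = a_0 + a_1 x + a_2 x^2, the coefficients solve the normal equations G · a = b where
  G_{ij} = <φ_i, φ_j> and b_i = <f, φ_i>, with φ_0 = 1, φ_1 = x, φ_2 = x^2.
G =
  [2, 0, 2/3]
  [0, 2/3, 0]
  [2/3, 0, 2/5],
b = (28/5, -4/15, 236/105).
Solving gives a_0 = 73/35, a_1 = -2/5, a_2 = 15/7, so
  g(x) = 15*x^2/7 - 2*x/5 + 73/35.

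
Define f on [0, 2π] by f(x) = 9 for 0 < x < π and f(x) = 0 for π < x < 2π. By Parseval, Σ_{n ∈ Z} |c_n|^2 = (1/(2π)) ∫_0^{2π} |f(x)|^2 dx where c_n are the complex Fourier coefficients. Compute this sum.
Σ |c_n|^2 = 81/2

Parseval equates the L^2 energy of f (normalised by 1/(2π)) with the ℓ^2 sum of its Fourier coefficients: (1/(2π)) ∫_0^{2π} |f|^2 = Σ |c_n|^2.
Compute the left side: (1/(2π)) [∫_0^π 9^2 dx + ∫_π^{2π} 0^2 dx] = (1/(2π)) · (81π + 0π) = (81 + 0)/2 = 81/2.
So Σ_{n ∈ Z} |c_n|^2 = 81/2.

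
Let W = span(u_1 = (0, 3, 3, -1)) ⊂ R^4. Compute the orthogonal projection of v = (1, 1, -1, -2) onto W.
proj_W(v) = (0, 6/19, 6/19, -2/19)

Set up U = [u_1 | ... | u_1] ∈ R^(4×1). The projector onto W = col(U) is P = U (U^T U)^(-1) U^T.
Compute U^T U =
  [19],
and U^T v = (2).
Solve U^T U · c = U^T v for the coefficients: c = (2/19). The projection is proj_W(v) = U c.
Check: (v - proj_W(v)) · u_1 = 0  (should be 0).
Result: proj_W(v) = (0, 6/19, 6/19, -2/19).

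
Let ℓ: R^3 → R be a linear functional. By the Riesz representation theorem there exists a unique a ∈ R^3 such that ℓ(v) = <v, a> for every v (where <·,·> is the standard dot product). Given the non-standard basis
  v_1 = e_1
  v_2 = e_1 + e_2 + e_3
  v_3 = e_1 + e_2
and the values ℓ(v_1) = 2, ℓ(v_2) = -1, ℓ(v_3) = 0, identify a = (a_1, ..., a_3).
a = (2, -2, -1)

Write a = (a_1, ..., a_3) in the standard basis. For each basis vector v_i, ℓ(v_i) = <v_i, a> is a linear equation in the a_j's. Collect the n equations into a matrix system V a = ℓ, where row i of V is v_i (expressed in the standard basis). Since V is invertible (lower-triangular with 1s on the diagonal, up to permutation), solve by back-substitution:
  V =
[[1, 0, 0],
 [1, 1, 1],
 [1, 1, 0]]
  V a = (2, -1, 0)
Solving gives a = (2, -2, -1).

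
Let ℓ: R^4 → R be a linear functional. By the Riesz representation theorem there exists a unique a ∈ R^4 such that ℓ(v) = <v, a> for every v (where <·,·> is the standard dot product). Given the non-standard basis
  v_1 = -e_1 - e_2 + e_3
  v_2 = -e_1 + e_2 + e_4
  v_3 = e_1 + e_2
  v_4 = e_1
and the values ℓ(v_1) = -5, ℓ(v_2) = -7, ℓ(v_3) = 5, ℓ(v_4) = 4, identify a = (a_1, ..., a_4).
a = (4, 1, 0, -4)

Write a = (a_1, ..., a_4) in the standard basis. For each basis vector v_i, ℓ(v_i) = <v_i, a> is a linear equation in the a_j's. Collect the n equations into a matrix system V a = ℓ, where row i of V is v_i (expressed in the standard basis). Since V is invertible (lower-triangular with 1s on the diagonal, up to permutation), solve by back-substitution:
  V =
[[-1, -1, 1, 0],
 [-1, 1, 0, 1],
 [1, 1, 0, 0],
 [1, 0, 0, 0]]
  V a = (-5, -7, 5, 4)
Solving gives a = (4, 1, 0, -4).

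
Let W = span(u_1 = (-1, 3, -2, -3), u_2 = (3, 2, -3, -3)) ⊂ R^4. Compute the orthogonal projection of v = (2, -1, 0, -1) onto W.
proj_W(v) = (779/389, -170/389, -215/389, -27/389)

Set up U = [u_1 | ... | u_2] ∈ R^(4×2). The projector onto W = col(U) is P = U (U^T U)^(-1) U^T.
Compute U^T U =
  [23, 18]
  [18, 31],
and U^T v = (-2, 7).
Solve U^T U · c = U^T v for the coefficients: c = (-188/389, 197/389). The projection is proj_W(v) = U c.
Check: (v - proj_W(v)) · u_1 = 0  (should be 0).
Check: (v - proj_W(v)) · u_2 = 0  (should be 0).
Result: proj_W(v) = (779/389, -170/389, -215/389, -27/389).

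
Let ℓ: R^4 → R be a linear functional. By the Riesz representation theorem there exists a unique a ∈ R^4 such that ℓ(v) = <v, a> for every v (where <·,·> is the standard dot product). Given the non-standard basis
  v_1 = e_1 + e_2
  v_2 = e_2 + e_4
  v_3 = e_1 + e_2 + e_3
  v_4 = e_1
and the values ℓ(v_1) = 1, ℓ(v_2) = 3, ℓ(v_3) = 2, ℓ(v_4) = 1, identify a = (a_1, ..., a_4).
a = (1, 0, 1, 3)

Write a = (a_1, ..., a_4) in the standard basis. For each basis vector v_i, ℓ(v_i) = <v_i, a> is a linear equation in the a_j's. Collect the n equations into a matrix system V a = ℓ, where row i of V is v_i (expressed in the standard basis). Since V is invertible (lower-triangular with 1s on the diagonal, up to permutation), solve by back-substitution:
  V =
[[1, 1, 0, 0],
 [0, 1, 0, 1],
 [1, 1, 1, 0],
 [1, 0, 0, 0]]
  V a = (1, 3, 2, 1)
Solving gives a = (1, 0, 1, 3).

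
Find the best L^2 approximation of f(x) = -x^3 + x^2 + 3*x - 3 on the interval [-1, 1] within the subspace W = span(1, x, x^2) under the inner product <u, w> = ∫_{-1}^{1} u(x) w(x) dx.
g(x) = x^2 + 12*x/5 - 3

The best approximation g ∈ W is the orthogonal projection of f onto W. Writing g = a_0 + a_1 x + a_2 x^2, the coefficients solve the normal equations G · a = b where
  G_{ij} = <φ_i, φ_j> and b_i = <f, φ_i>, with φ_0 = 1, φ_1 = x, φ_2 = x^2.
G =
  [2, 0, 2/3]
  [0, 2/3, 0]
  [2/3, 0, 2/5],
b = (-16/3, 8/5, -8/5).
Solving gives a_0 = -3, a_1 = 12/5, a_2 = 1, so
  g(x) = x^2 + 12*x/5 - 3.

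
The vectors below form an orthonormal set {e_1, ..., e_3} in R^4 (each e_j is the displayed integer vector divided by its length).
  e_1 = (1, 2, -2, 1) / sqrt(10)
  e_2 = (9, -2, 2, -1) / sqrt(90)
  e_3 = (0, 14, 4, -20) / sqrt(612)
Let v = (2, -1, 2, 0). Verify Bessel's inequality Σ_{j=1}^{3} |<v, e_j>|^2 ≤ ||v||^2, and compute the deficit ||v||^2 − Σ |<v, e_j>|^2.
Σ |<v, e_j>|^2 = 137/17; ||v||^2 = 9; deficit = 16/17

Write each e_j = u_j / sqrt(<u_j, u_j>) where u_j is the displayed integer vector. Then <v, e_j> = <v, u_j> / sqrt(<u_j, u_j>), so |<v, e_j>|^2 = <v, u_j>^2 / <u_j, u_j>.
Coefficients: <v, e_1> = -4/sqrt(10), <v, e_2> = 24/sqrt(90), <v, e_3> = -6/sqrt(612).
Square and sum: Σ |<v, e_j>|^2 = 137/17.
Compute ||v||^2 = v·v = 9.
Deficit = 9 − 137/17 = 16/17 ≥ 0, confirming Bessel's inequality. (The deficit equals ||v − Σ <v,e_j> e_j||^2, the squared distance from v to span{e_j}.)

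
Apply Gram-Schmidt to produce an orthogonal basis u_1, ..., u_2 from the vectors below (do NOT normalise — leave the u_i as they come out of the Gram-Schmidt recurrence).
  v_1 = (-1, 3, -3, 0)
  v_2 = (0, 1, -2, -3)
Orthogonal basis:
  u_1 = (-1, 3, -3, 0)
  u_2 = (9/19, -8/19, -11/19, -3)

Apply the Gram-Schmidt recurrence
  u_1 = v_1
  u_i = v_i − Σ_{j<i} ((v_i · u_j) / (u_j · u_j)) · u_j.

Step by step this gives:
  u_1 = (-1, 3, -3, 0)
  u_2 = (9/19, -8/19, -11/19, -3)

Orthogonality check:
  u_2 · u_1 = 0 (should be 0)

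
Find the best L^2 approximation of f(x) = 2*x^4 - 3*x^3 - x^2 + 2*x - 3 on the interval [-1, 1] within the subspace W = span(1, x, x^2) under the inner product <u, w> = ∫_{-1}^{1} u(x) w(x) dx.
g(x) = 5*x^2/7 + x/5 - 111/35

The best approximation g ∈ W is the orthogonal projection of f onto W. Writing g = a_0 + a_1 x + a_2 x^2, the coefficients solve the normal equations G · a = b where
  G_{ij} = <φ_i, φ_j> and b_i = <f, φ_i>, with φ_0 = 1, φ_1 = x, φ_2 = x^2.
G =
  [2, 0, 2/3]
  [0, 2/3, 0]
  [2/3, 0, 2/5],
b = (-88/15, 2/15, -64/35).
Solving gives a_0 = -111/35, a_1 = 1/5, a_2 = 5/7, so
  g(x) = 5*x^2/7 + x/5 - 111/35.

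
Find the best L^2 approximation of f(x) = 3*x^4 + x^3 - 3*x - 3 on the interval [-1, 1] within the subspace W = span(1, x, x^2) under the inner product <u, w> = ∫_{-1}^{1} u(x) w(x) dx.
g(x) = 18*x^2/7 - 12*x/5 - 114/35

The best approximation g ∈ W is the orthogonal projection of f onto W. Writing g = a_0 + a_1 x + a_2 x^2, the coefficients solve the normal equations G · a = b where
  G_{ij} = <φ_i, φ_j> and b_i = <f, φ_i>, with φ_0 = 1, φ_1 = x, φ_2 = x^2.
G =
  [2, 0, 2/3]
  [0, 2/3, 0]
  [2/3, 0, 2/5],
b = (-24/5, -8/5, -8/7).
Solving gives a_0 = -114/35, a_1 = -12/5, a_2 = 18/7, so
  g(x) = 18*x^2/7 - 12*x/5 - 114/35.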